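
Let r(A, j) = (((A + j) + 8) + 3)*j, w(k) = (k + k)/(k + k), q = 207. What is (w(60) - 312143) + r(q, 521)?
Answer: 72877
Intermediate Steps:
w(k) = 1 (w(k) = (2*k)/((2*k)) = (2*k)*(1/(2*k)) = 1)
r(A, j) = j*(11 + A + j) (r(A, j) = ((8 + A + j) + 3)*j = (11 + A + j)*j = j*(11 + A + j))
(w(60) - 312143) + r(q, 521) = (1 - 312143) + 521*(11 + 207 + 521) = -312142 + 521*739 = -312142 + 385019 = 72877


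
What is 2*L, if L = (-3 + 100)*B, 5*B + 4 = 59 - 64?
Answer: -1746/5 ≈ -349.20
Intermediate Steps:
B = -9/5 (B = -⅘ + (59 - 64)/5 = -⅘ + (⅕)*(-5) = -⅘ - 1 = -9/5 ≈ -1.8000)
L = -873/5 (L = (-3 + 100)*(-9/5) = 97*(-9/5) = -873/5 ≈ -174.60)
2*L = 2*(-873/5) = -1746/5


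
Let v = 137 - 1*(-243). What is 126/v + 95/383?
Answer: 42179/72770 ≈ 0.57962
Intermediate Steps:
v = 380 (v = 137 + 243 = 380)
126/v + 95/383 = 126/380 + 95/383 = 126*(1/380) + 95*(1/383) = 63/190 + 95/383 = 42179/72770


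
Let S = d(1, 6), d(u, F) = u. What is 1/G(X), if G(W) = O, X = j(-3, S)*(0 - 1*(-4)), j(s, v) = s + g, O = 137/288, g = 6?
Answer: 288/137 ≈ 2.1022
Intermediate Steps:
S = 1
O = 137/288 (O = 137*(1/288) = 137/288 ≈ 0.47569)
j(s, v) = 6 + s (j(s, v) = s + 6 = 6 + s)
X = 12 (X = (6 - 3)*(0 - 1*(-4)) = 3*(0 + 4) = 3*4 = 12)
G(W) = 137/288
1/G(X) = 1/(137/288) = 288/137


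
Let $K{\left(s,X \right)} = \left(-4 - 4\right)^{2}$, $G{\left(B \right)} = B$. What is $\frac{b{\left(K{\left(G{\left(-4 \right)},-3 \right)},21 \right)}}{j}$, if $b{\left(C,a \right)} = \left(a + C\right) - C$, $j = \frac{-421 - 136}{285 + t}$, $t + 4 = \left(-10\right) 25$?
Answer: $- \frac{651}{557} \approx -1.1688$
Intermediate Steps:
$t = -254$ ($t = -4 - 250 = -254$)
$K{\left(s,X \right)} = 64$ ($K{\left(s,X \right)} = \left(-8\right)^{2} = 64$)
$j = - \frac{557}{31}$ ($j = \frac{-421 - 136}{285 - 254} = - \frac{557}{31} \approx -17.968$)
$b{\left(C,a \right)} = a$ ($b{\left(C,a \right)} = \left(C + a\right) - C = a$)
$\frac{b{\left(K{\left(G{\left(-4 \right)},-3 \right)},21 \right)}}{j} = \frac{21}{- \frac{557}{31}} = 21 \left(- \frac{31}{557}\right) = - \frac{651}{557}$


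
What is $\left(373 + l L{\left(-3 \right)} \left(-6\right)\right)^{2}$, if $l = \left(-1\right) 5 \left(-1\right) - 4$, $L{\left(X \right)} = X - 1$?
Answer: $157609$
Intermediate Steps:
$L{\left(X \right)} = -1 + X$
$l = 1$ ($l = \left(-5\right) \left(-1\right) - 4 = 5 - 4 = 1$)
$\left(373 + l L{\left(-3 \right)} \left(-6\right)\right)^{2} = \left(373 + 1 \left(-1 - 3\right) \left(-6\right)\right)^{2} = \left(373 + 1 \left(-4\right) \left(-6\right)\right)^{2} = \left(373 - -24\right)^{2} = \left(373 + 24\right)^{2} = 397^{2} = 157609$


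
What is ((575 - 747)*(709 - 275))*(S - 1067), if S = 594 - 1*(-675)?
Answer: -15078896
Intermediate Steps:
S = 1269 (S = 594 + 675 = 1269)
((575 - 747)*(709 - 275))*(S - 1067) = ((575 - 747)*(709 - 275))*(1269 - 1067) = -172*434*202 = -74648*202 = -15078896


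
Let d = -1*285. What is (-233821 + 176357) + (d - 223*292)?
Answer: -122865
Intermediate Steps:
d = -285
(-233821 + 176357) + (d - 223*292) = (-233821 + 176357) + (-285 - 223*292) = -57464 + (-285 - 65116) = -57464 - 65401 = -122865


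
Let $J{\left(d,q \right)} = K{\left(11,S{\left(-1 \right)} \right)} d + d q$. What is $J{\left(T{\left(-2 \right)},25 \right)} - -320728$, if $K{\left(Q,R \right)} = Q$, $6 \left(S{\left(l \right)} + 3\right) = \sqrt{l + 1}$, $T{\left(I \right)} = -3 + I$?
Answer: $320548$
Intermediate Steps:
$S{\left(l \right)} = -3 + \frac{\sqrt{1 + l}}{6}$ ($S{\left(l \right)} = -3 + \frac{\sqrt{l + 1}}{6} = -3 + \frac{\sqrt{1 + l}}{6}$)
$J{\left(d,q \right)} = 11 d + d q$
$J{\left(T{\left(-2 \right)},25 \right)} - -320728 = \left(-3 - 2\right) \left(11 + 25\right) - -320728 = \left(-5\right) 36 + 320728 = -180 + 320728 = 320548$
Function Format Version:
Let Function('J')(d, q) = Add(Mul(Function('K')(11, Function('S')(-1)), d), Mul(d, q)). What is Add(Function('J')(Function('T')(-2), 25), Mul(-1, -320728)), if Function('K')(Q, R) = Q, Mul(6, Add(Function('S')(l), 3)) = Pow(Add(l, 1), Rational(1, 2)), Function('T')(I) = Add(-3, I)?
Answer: 320548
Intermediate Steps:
Function('S')(l) = Add(-3, Mul(Rational(1, 6), Pow(Add(1, l), Rational(1, 2)))) (Function('S')(l) = Add(-3, Mul(Rational(1, 6), Pow(Add(l, 1), Rational(1, 2)))) = Add(-3, Mul(Rational(1, 6), Pow(Add(1, l), Rational(1, 2)))))
Function('J')(d, q) = Add(Mul(11, d), Mul(d, q))
Add(Function('J')(Function('T')(-2), 25), Mul(-1, -320728)) = Add(Mul(Add(-3, -2), Add(11, 25)), Mul(-1, -320728)) = Add(Mul(-5, 36), 320728) = Add(-180, 320728) = 320548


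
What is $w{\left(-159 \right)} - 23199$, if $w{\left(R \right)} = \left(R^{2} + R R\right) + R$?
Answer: $27204$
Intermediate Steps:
$w{\left(R \right)} = R + 2 R^{2}$ ($w{\left(R \right)} = \left(R^{2} + R^{2}\right) + R = 2 R^{2} + R = R + 2 R^{2}$)
$w{\left(-159 \right)} - 23199 = - 159 \left(1 + 2 \left(-159\right)\right) - 23199 = - 159 \left(1 - 318\right) - 23199 = \left(-159\right) \left(-317\right) - 23199 = 50403 - 23199 = 27204$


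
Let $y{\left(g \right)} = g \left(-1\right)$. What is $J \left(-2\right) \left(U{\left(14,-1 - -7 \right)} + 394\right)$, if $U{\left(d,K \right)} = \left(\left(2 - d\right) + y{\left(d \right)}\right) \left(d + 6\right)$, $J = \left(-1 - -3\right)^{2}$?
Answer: $1008$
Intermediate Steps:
$J = 4$ ($J = \left(-1 + 3\right)^{2} = 2^{2} = 4$)
$y{\left(g \right)} = - g$
$U{\left(d,K \right)} = \left(2 - 2 d\right) \left(6 + d\right)$ ($U{\left(d,K \right)} = \left(\left(2 - d\right) - d\right) \left(d + 6\right) = \left(2 - 2 d\right) \left(6 + d\right)$)
$J \left(-2\right) \left(U{\left(14,-1 - -7 \right)} + 394\right) = 4 \left(-2\right) \left(\left(12 - 140 - 2 \cdot 14^{2}\right) + 394\right) = - 8 \left(\left(12 - 140 - 392\right) + 394\right) = - 8 \left(-520 + 394\right) = \left(-8\right) \left(-126\right) = 1008$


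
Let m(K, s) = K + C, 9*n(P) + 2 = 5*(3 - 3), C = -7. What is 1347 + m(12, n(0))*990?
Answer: 6297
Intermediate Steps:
n(P) = -2/9 (n(P) = -2/9 + (5*(3 - 3))/9 = -2/9 + (5*0)/9 = -2/9 + (1/9)*0 = -2/9 + 0 = -2/9)
m(K, s) = -7 + K (m(K, s) = K - 7 = -7 + K)
1347 + m(12, n(0))*990 = 1347 + (-7 + 12)*990 = 1347 + 5*990 = 1347 + 4950 = 6297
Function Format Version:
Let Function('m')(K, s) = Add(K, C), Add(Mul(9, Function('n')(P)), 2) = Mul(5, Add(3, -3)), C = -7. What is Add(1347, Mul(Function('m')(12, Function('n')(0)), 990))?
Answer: 6297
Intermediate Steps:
Function('n')(P) = Rational(-2, 9) (Function('n')(P) = Add(Rational(-2, 9), Mul(Rational(1, 9), Mul(5, Add(3, -3)))) = Add(Rational(-2, 9), Mul(Rational(1, 9), Mul(5, 0))) = Add(Rational(-2, 9), Mul(Rational(1, 9), 0)) = Add(Rational(-2, 9), 0) = Rational(-2, 9))
Function('m')(K, s) = Add(-7, K) (Function('m')(K, s) = Add(K, -7) = Add(-7, K))
Add(1347, Mul(Function('m')(12, Function('n')(0)), 990)) = Add(1347, Mul(Add(-7, 12), 990)) = Add(1347, Mul(5, 990)) = Add(1347, 4950) = 6297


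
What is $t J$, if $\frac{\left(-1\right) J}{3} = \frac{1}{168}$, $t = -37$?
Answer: $\frac{37}{56} \approx 0.66071$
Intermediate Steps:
$J = - \frac{1}{56}$ ($J = - \frac{3}{168} = \left(-3\right) \frac{1}{168} = - \frac{1}{56} \approx -0.017857$)
$t J = \left(-37\right) \left(- \frac{1}{56}\right) = \frac{37}{56}$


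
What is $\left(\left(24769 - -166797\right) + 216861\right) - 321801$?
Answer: $86626$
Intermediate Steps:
$\left(\left(24769 - -166797\right) + 216861\right) - 321801 = \left(\left(24769 + 166797\right) + 216861\right) - 321801 = \left(191566 + 216861\right) - 321801 = 408427 - 321801 = 86626$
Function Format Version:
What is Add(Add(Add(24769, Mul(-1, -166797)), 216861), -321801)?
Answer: 86626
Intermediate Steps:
Add(Add(Add(24769, Mul(-1, -166797)), 216861), -321801) = Add(Add(Add(24769, 166797), 216861), -321801) = Add(Add(191566, 216861), -321801) = Add(408427, -321801) = 86626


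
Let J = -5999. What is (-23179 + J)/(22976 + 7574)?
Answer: -14589/15275 ≈ -0.95509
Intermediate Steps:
(-23179 + J)/(22976 + 7574) = (-23179 - 5999)/(22976 + 7574) = -29178/30550 = -29178*1/30550 = -14589/15275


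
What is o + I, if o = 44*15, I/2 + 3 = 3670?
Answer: 7994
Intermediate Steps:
I = 7334 (I = -6 + 2*3670 = -6 + 7340 = 7334)
o = 660
o + I = 660 + 7334 = 7994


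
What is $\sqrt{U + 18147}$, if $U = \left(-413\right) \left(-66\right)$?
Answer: $3 \sqrt{5045} \approx 213.08$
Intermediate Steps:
$U = 27258$
$\sqrt{U + 18147} = \sqrt{27258 + 18147} = \sqrt{45405} = 3 \sqrt{5045}$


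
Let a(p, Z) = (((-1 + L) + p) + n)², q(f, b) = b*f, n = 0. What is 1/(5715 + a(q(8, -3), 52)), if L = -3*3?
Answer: 1/6871 ≈ 0.00014554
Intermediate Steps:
L = -9
a(p, Z) = (-10 + p)² (a(p, Z) = (((-1 - 9) + p) + 0)² = ((-10 + p) + 0)² = (-10 + p)²)
1/(5715 + a(q(8, -3), 52)) = 1/(5715 + (-10 - 3*8)²) = 1/(5715 + (-10 - 24)²) = 1/(5715 + (-34)²) = 1/(5715 + 1156) = 1/6871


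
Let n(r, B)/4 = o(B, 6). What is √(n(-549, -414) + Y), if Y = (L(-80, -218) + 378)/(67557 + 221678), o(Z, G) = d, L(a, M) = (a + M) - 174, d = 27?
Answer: √9034916416210/289235 ≈ 10.392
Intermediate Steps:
L(a, M) = -174 + M + a (L(a, M) = (M + a) - 174 = -174 + M + a)
o(Z, G) = 27
n(r, B) = 108 (n(r, B) = 4*27 = 108)
Y = -94/289235 (Y = ((-174 - 218 - 80) + 378)/(67557 + 221678) = (-472 + 378)/289235 = -94*1/289235 = -94/289235 ≈ -0.00032500)
√(n(-549, -414) + Y) = √(108 - 94/289235) = √(31237286/289235) = √9034916416210/289235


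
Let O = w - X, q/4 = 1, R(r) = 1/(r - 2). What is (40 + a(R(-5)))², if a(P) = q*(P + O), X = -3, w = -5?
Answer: 48400/49 ≈ 987.75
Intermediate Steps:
R(r) = 1/(-2 + r)
q = 4 (q = 4*1 = 4)
O = -2 (O = -5 - 1*(-3) = -5 + 3 = -2)
a(P) = -8 + 4*P (a(P) = 4*(P - 2) = 4*(-2 + P) = -8 + 4*P)
(40 + a(R(-5)))² = (40 + (-8 + 4/(-2 - 5)))² = (40 + (-8 + 4/(-7)))² = (40 + (-8 + 4*(-⅐)))² = (40 + (-8 - 4/7))² = (40 - 60/7)² = (220/7)² = 48400/49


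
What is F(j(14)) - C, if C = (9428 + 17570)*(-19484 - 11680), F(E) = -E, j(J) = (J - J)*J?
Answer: 841365672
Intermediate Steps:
j(J) = 0 (j(J) = 0*J = 0)
C = -841365672 (C = 26998*(-31164) = -841365672)
F(j(14)) - C = -1*0 - 1*(-841365672) = 0 + 841365672 = 841365672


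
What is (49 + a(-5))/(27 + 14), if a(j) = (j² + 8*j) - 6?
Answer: 28/41 ≈ 0.68293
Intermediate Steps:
a(j) = -6 + j² + 8*j
(49 + a(-5))/(27 + 14) = (49 + (-6 + (-5)² + 8*(-5)))/(27 + 14) = (49 + (-6 + 25 - 40))/41 = (49 - 21)*(1/41) = 28*(1/41) = 28/41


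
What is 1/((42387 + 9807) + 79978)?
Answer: 1/132172 ≈ 7.5659e-6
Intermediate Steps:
1/((42387 + 9807) + 79978) = 1/(52194 + 79978) = 1/132172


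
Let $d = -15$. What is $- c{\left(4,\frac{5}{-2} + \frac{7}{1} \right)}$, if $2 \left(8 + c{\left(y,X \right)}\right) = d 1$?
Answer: $\frac{31}{2} \approx 15.5$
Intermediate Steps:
$c{\left(y,X \right)} = - \frac{31}{2}$ ($c{\left(y,X \right)} = -8 + \frac{\left(-15\right) 1}{2} = -8 + \frac{1}{2} \left(-15\right) = -8 - \frac{15}{2} = - \frac{31}{2}$)
$- c{\left(4,\frac{5}{-2} + \frac{7}{1} \right)} = \left(-1\right) \left(- \frac{31}{2}\right) = \frac{31}{2}$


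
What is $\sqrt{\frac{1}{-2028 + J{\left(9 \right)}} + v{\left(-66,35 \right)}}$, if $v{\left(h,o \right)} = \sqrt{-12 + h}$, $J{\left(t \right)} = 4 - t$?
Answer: $\frac{\sqrt{-2033 + 4133089 i \sqrt{78}}}{2033} \approx 2.1013 + 2.1015 i$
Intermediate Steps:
$\sqrt{\frac{1}{-2028 + J{\left(9 \right)}} + v{\left(-66,35 \right)}} = \sqrt{\frac{1}{-2028 + \left(4 - 9\right)} + \sqrt{-12 - 66}} = \sqrt{\frac{1}{-2028 + \left(4 - 9\right)} + \sqrt{-78}} = \sqrt{\frac{1}{-2028 - 5} + i \sqrt{78}} = \sqrt{\frac{1}{-2033} + i \sqrt{78}} = \sqrt{- \frac{1}{2033} + i \sqrt{78}}$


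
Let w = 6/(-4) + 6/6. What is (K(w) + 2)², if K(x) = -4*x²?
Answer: 1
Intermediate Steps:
w = -½ (w = 6*(-¼) + 6*(⅙) = -3/2 + 1 = -½ ≈ -0.50000)
(K(w) + 2)² = (-4*(-½)² + 2)² = (-4*¼ + 2)² = (-1 + 2)² = 1² = 1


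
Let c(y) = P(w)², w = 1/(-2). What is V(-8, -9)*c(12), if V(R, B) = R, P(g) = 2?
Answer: -32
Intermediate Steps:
w = -½ (w = 1*(-½) = -½ ≈ -0.50000)
c(y) = 4 (c(y) = 2² = 4)
V(-8, -9)*c(12) = -8*4 = -32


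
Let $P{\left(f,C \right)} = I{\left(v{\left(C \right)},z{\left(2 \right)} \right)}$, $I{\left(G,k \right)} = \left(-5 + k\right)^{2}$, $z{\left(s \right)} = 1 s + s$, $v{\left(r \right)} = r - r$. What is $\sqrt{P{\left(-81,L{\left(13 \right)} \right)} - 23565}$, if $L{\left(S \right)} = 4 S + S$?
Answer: $2 i \sqrt{5891} \approx 153.51 i$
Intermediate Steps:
$v{\left(r \right)} = 0$
$L{\left(S \right)} = 5 S$
$z{\left(s \right)} = 2 s$ ($z{\left(s \right)} = s + s = 2 s$)
$P{\left(f,C \right)} = 1$ ($P{\left(f,C \right)} = \left(-5 + 2 \cdot 2\right)^{2} = \left(-5 + 4\right)^{2} = \left(-1\right)^{2} = 1$)
$\sqrt{P{\left(-81,L{\left(13 \right)} \right)} - 23565} = \sqrt{1 - 23565} = \sqrt{-23564} = 2 i \sqrt{5891}$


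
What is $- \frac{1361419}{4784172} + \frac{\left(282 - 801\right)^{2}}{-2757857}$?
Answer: $- \frac{5043268273175}{13194062239404} \approx -0.38224$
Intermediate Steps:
$- \frac{1361419}{4784172} + \frac{\left(282 - 801\right)^{2}}{-2757857} = \left(-1361419\right) \frac{1}{4784172} + \left(-519\right)^{2} \left(- \frac{1}{2757857}\right) = - \frac{1361419}{4784172} + 269361 \left(- \frac{1}{2757857}\right) = - \frac{1361419}{4784172} - \frac{269361}{2757857} = - \frac{5043268273175}{13194062239404}$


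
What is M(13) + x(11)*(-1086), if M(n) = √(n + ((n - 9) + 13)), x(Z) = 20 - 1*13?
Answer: -7602 + √30 ≈ -7596.5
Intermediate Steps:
x(Z) = 7 (x(Z) = 20 - 13 = 7)
M(n) = √(4 + 2*n) (M(n) = √(n + ((-9 + n) + 13)) = √(n + (4 + n)) = √(4 + 2*n))
M(13) + x(11)*(-1086) = √(4 + 2*13) + 7*(-1086) = √(4 + 26) - 7602 = √30 - 7602 = -7602 + √30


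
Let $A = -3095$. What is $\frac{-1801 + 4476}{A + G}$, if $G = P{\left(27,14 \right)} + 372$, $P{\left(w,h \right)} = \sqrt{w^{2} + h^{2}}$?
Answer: $- \frac{7284025}{7413804} - \frac{13375 \sqrt{37}}{7413804} \approx -0.99347$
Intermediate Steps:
$P{\left(w,h \right)} = \sqrt{h^{2} + w^{2}}$
$G = 372 + 5 \sqrt{37}$ ($G = \sqrt{14^{2} + 27^{2}} + 372 = \sqrt{196 + 729} + 372 = \sqrt{925} + 372 = 5 \sqrt{37} + 372 = 372 + 5 \sqrt{37} \approx 402.41$)
$\frac{-1801 + 4476}{A + G} = \frac{-1801 + 4476}{-3095 + \left(372 + 5 \sqrt{37}\right)} = \frac{2675}{-2723 + 5 \sqrt{37}}$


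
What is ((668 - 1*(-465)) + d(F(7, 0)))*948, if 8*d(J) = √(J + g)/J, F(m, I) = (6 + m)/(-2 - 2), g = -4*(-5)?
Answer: 1074084 - 237*√67/13 ≈ 1.0739e+6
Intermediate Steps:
g = 20
F(m, I) = -3/2 - m/4 (F(m, I) = (6 + m)/(-4) = (6 + m)*(-¼) = -3/2 - m/4)
d(J) = √(20 + J)/(8*J) (d(J) = (√(J + 20)/J)/8 = (√(20 + J)/J)/8 = √(20 + J)/(8*J))
((668 - 1*(-465)) + d(F(7, 0)))*948 = ((668 - 1*(-465)) + √(20 + (-3/2 - ¼*7))/(8*(-3/2 - ¼*7)))*948 = ((668 + 465) + √(20 + (-3/2 - 7/4))/(8*(-3/2 - 7/4)))*948 = (1133 + √(20 - 13/4)/(8*(-13/4)))*948 = (1133 + (⅛)*(-4/13)*√(67/4))*948 = (1133 + (⅛)*(-4/13)*(√67/2))*948 = (1133 - √67/52)*948 = 1074084 - 237*√67/13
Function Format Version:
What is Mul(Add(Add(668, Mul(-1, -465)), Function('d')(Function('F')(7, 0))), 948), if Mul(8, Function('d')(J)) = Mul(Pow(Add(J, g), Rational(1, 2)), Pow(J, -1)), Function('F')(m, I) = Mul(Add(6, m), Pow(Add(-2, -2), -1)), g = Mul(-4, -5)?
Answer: Add(1074084, Mul(Rational(-237, 13), Pow(67, Rational(1, 2)))) ≈ 1.0739e+6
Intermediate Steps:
g = 20
Function('F')(m, I) = Add(Rational(-3, 2), Mul(Rational(-1, 4), m)) (Function('F')(m, I) = Mul(Add(6, m), Pow(-4, -1)) = Mul(Add(6, m), Rational(-1, 4)) = Add(Rational(-3, 2), Mul(Rational(-1, 4), m)))
Function('d')(J) = Mul(Rational(1, 8), Pow(J, -1), Pow(Add(20, J), Rational(1, 2))) (Function('d')(J) = Mul(Rational(1, 8), Mul(Pow(Add(J, 20), Rational(1, 2)), Pow(J, -1))) = Mul(Rational(1, 8), Mul(Pow(Add(20, J), Rational(1, 2)), Pow(J, -1))) = Mul(Rational(1, 8), Mul(Pow(J, -1), Pow(Add(20, J), Rational(1, 2)))) = Mul(Rational(1, 8), Pow(J, -1), Pow(Add(20, J), Rational(1, 2))))
Mul(Add(Add(668, Mul(-1, -465)), Function('d')(Function('F')(7, 0))), 948) = Mul(Add(Add(668, Mul(-1, -465)), Mul(Rational(1, 8), Pow(Add(Rational(-3, 2), Mul(Rational(-1, 4), 7)), -1), Pow(Add(20, Add(Rational(-3, 2), Mul(Rational(-1, 4), 7))), Rational(1, 2)))), 948) = Mul(Add(Add(668, 465), Mul(Rational(1, 8), Pow(Add(Rational(-3, 2), Rational(-7, 4)), -1), Pow(Add(20, Add(Rational(-3, 2), Rational(-7, 4))), Rational(1, 2)))), 948) = Mul(Add(1133, Mul(Rational(1, 8), Pow(Rational(-13, 4), -1), Pow(Add(20, Rational(-13, 4)), Rational(1, 2)))), 948) = Mul(Add(1133, Mul(Rational(1, 8), Rational(-4, 13), Pow(Rational(67, 4), Rational(1, 2)))), 948) = Mul(Add(1133, Mul(Rational(1, 8), Rational(-4, 13), Mul(Rational(1, 2), Pow(67, Rational(1, 2))))), 948) = Mul(Add(1133, Mul(Rational(-1, 52), Pow(67, Rational(1, 2)))), 948) = Add(1074084, Mul(Rational(-237, 13), Pow(67, Rational(1, 2))))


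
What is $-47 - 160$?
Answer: $-207$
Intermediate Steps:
$-47 - 160 = -207$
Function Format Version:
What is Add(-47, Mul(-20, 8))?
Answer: -207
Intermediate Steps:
Add(-47, Mul(-20, 8)) = Add(-47, -160) = -207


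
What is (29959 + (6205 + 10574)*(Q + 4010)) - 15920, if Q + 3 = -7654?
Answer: -61178974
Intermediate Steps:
Q = -7657 (Q = -3 - 7654 = -7657)
(29959 + (6205 + 10574)*(Q + 4010)) - 15920 = (29959 + (6205 + 10574)*(-7657 + 4010)) - 15920 = (29959 + 16779*(-3647)) - 15920 = (29959 - 61193013) - 15920 = -61163054 - 15920 = -61178974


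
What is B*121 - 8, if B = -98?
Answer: -11866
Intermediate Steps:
B*121 - 8 = -98*121 - 8 = -11858 - 8 = -11866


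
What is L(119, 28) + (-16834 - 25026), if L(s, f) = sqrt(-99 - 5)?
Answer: -41860 + 2*I*sqrt(26) ≈ -41860.0 + 10.198*I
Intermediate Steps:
L(s, f) = 2*I*sqrt(26) (L(s, f) = sqrt(-104) = 2*I*sqrt(26))
L(119, 28) + (-16834 - 25026) = 2*I*sqrt(26) + (-16834 - 25026) = 2*I*sqrt(26) - 41860 = -41860 + 2*I*sqrt(26)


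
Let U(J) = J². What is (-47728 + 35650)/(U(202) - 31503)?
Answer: -12078/9301 ≈ -1.2986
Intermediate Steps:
(-47728 + 35650)/(U(202) - 31503) = (-47728 + 35650)/(202² - 31503) = -12078/(40804 - 31503) = -12078/9301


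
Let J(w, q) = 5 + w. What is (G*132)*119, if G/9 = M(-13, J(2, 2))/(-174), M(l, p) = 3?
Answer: -70686/29 ≈ -2437.4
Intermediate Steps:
G = -9/58 (G = 9*(3/(-174)) = 9*(3*(-1/174)) = 9*(-1/58) = -9/58 ≈ -0.15517)
(G*132)*119 = -9/58*132*119 = -594/29*119 = -70686/29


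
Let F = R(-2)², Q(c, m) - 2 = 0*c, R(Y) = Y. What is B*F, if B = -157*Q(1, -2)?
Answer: -1256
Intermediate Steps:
Q(c, m) = 2 (Q(c, m) = 2 + 0*c = 2 + 0 = 2)
F = 4 (F = (-2)² = 4)
B = -314 (B = -157*2 = -314)
B*F = -314*4 = -1256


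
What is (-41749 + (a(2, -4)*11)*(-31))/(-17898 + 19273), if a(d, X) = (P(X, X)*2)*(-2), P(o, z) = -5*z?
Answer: -14469/1375 ≈ -10.523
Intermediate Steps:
a(d, X) = 20*X (a(d, X) = (-5*X*2)*(-2) = -10*X*(-2) = 20*X)
(-41749 + (a(2, -4)*11)*(-31))/(-17898 + 19273) = (-41749 + ((20*(-4))*11)*(-31))/(-17898 + 19273) = (-41749 - 80*11*(-31))/1375 = (-41749 - 880*(-31))*(1/1375) = (-41749 + 27280)*(1/1375) = -14469*1/1375 = -14469/1375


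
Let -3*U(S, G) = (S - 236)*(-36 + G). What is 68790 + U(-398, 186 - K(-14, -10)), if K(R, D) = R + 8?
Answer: 101758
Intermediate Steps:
K(R, D) = 8 + R
U(S, G) = -(-236 + S)*(-36 + G)/3 (U(S, G) = -(S - 236)*(-36 + G)/3 = -(-236 + S)*(-36 + G)/3)
68790 + U(-398, 186 - K(-14, -10)) = 68790 + (-2832 + 12*(-398) + 236*(186 - (8 - 14))/3 - ⅓*(186 - (8 - 14))*(-398)) = 68790 + (-2832 - 4776 + 236*(186 - 1*(-6))/3 - ⅓*(186 - 1*(-6))*(-398)) = 68790 + (-2832 - 4776 + 236*(186 + 6)/3 - ⅓*(186 + 6)*(-398)) = 68790 + (-2832 - 4776 + (236/3)*192 - ⅓*192*(-398)) = 68790 + (-2832 - 4776 + 15104 + 25472) = 68790 + 32968 = 101758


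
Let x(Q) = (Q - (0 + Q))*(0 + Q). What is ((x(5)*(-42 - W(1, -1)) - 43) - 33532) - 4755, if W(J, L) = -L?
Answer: -38330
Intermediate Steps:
x(Q) = 0 (x(Q) = (Q - Q)*Q = 0*Q = 0)
((x(5)*(-42 - W(1, -1)) - 43) - 33532) - 4755 = ((0*(-42 - (-1)*(-1)) - 43) - 33532) - 4755 = ((0*(-42 - 1*1) - 43) - 33532) - 4755 = ((0*(-42 - 1) - 43) - 33532) - 4755 = ((0*(-43) - 43) - 33532) - 4755 = ((0 - 43) - 33532) - 4755 = (-43 - 33532) - 4755 = -33575 - 4755 = -38330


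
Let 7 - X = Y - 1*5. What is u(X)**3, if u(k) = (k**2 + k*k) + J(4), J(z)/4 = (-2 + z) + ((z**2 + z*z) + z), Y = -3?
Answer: 218167208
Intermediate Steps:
X = 15 (X = 7 - (-3 - 1*5) = 7 - (-3 - 5) = 7 - 1*(-8) = 7 + 8 = 15)
J(z) = -8 + 8*z + 8*z**2 (J(z) = 4*((-2 + z) + ((z**2 + z*z) + z)) = 4*((-2 + z) + ((z**2 + z**2) + z)) = 4*((-2 + z) + (2*z**2 + z)) = 4*((-2 + z) + (z + 2*z**2)) = 4*(-2 + 2*z + 2*z**2) = -8 + 8*z + 8*z**2)
u(k) = 152 + 2*k**2 (u(k) = (k**2 + k*k) + (-8 + 8*4 + 8*4**2) = (k**2 + k**2) + (-8 + 32 + 8*16) = 2*k**2 + (-8 + 32 + 128) = 2*k**2 + 152 = 152 + 2*k**2)
u(X)**3 = (152 + 2*15**2)**3 = (152 + 2*225)**3 = (152 + 450)**3 = 602**3 = 218167208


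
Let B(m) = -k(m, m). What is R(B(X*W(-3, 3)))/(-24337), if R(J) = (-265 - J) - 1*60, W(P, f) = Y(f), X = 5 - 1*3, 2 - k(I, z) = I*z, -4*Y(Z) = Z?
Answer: 1301/97348 ≈ 0.013364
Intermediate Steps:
Y(Z) = -Z/4
k(I, z) = 2 - I*z
X = 2 (X = 5 - 3 = 2)
W(P, f) = -f/4
B(m) = -2 + m² (B(m) = -(2 - m*m) = -(2 - m²) = -2 + m²)
R(J) = -325 - J (R(J) = (-265 - J) - 60 = -325 - J)
R(B(X*W(-3, 3)))/(-24337) = (-325 - (-2 + (2*(-¼*3))²))/(-24337) = (-325 - (-2 + (2*(-¾))²))*(-1/24337) = (-325 - (-2 + (-3/2)²))*(-1/24337) = (-325 - (-2 + 9/4))*(-1/24337) = (-325 - 1*¼)*(-1/24337) = (-325 - ¼)*(-1/24337) = -1301/4*(-1/24337) = 1301/97348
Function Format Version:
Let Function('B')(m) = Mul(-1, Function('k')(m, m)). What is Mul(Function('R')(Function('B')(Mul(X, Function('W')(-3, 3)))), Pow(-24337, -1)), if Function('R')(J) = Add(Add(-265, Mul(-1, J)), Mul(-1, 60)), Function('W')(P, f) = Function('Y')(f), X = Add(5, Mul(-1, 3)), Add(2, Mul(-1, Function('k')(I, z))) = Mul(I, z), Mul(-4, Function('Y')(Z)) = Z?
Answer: Rational(1301, 97348) ≈ 0.013364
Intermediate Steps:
Function('Y')(Z) = Mul(Rational(-1, 4), Z)
Function('k')(I, z) = Add(2, Mul(-1, I, z)) (Function('k')(I, z) = Add(2, Mul(-1, Mul(I, z))) = Add(2, Mul(-1, I, z)))
X = 2 (X = Add(5, -3) = 2)
Function('W')(P, f) = Mul(Rational(-1, 4), f)
Function('B')(m) = Add(-2, Pow(m, 2)) (Function('B')(m) = Mul(-1, Add(2, Mul(-1, m, m))) = Mul(-1, Add(2, Mul(-1, Pow(m, 2)))) = Add(-2, Pow(m, 2)))
Function('R')(J) = Add(-325, Mul(-1, J)) (Function('R')(J) = Add(Add(-265, Mul(-1, J)), -60) = Add(-325, Mul(-1, J)))
Mul(Function('R')(Function('B')(Mul(X, Function('W')(-3, 3)))), Pow(-24337, -1)) = Mul(Add(-325, Mul(-1, Add(-2, Pow(Mul(2, Mul(Rational(-1, 4), 3)), 2)))), Pow(-24337, -1)) = Mul(Add(-325, Mul(-1, Add(-2, Pow(Mul(2, Rational(-3, 4)), 2)))), Rational(-1, 24337)) = Mul(Add(-325, Mul(-1, Add(-2, Pow(Rational(-3, 2), 2)))), Rational(-1, 24337)) = Mul(Add(-325, Mul(-1, Add(-2, Rational(9, 4)))), Rational(-1, 24337)) = Mul(Add(-325, Mul(-1, Rational(1, 4))), Rational(-1, 24337)) = Mul(Add(-325, Rational(-1, 4)), Rational(-1, 24337)) = Mul(Rational(-1301, 4), Rational(-1, 24337)) = Rational(1301, 97348)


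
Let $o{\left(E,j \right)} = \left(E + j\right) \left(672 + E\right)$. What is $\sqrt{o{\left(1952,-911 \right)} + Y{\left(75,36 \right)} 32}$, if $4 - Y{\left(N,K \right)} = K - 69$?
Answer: $4 \sqrt{170798} \approx 1653.1$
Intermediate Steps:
$Y{\left(N,K \right)} = 73 - K$ ($Y{\left(N,K \right)} = 4 - \left(K - 69\right) = 4 - \left(-69 + K\right) = 73 - K$)
$o{\left(E,j \right)} = \left(672 + E\right) \left(E + j\right)$
$\sqrt{o{\left(1952,-911 \right)} + Y{\left(75,36 \right)} 32} = \sqrt{\left(1952^{2} + 672 \cdot 1952 + 672 \left(-911\right) + 1952 \left(-911\right)\right) + \left(73 - 36\right) 32} = \sqrt{\left(3810304 + 1311744 - 612192 - 1778272\right) + \left(73 - 36\right) 32} = \sqrt{2731584 + 37 \cdot 32} = \sqrt{2731584 + 1184} = \sqrt{2732768} = 4 \sqrt{170798}$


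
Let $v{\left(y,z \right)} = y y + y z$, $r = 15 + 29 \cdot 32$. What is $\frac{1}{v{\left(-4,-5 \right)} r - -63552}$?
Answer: $\frac{1}{97500} \approx 1.0256 \cdot 10^{-5}$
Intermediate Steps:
$r = 943$ ($r = 15 + 928 = 943$)
$v{\left(y,z \right)} = y^{2} + y z$
$\frac{1}{v{\left(-4,-5 \right)} r - -63552} = \frac{1}{- 4 \left(-4 - 5\right) 943 - -63552} = \frac{1}{\left(-4\right) \left(-9\right) 943 + 63552} = \frac{1}{36 \cdot 943 + 63552} = \frac{1}{33948 + 63552} = \frac{1}{97500}$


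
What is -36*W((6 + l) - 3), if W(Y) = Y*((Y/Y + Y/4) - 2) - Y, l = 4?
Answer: 63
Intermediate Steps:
W(Y) = -Y + Y*(-1 + Y/4) (W(Y) = Y*((1 + Y*(¼)) - 2) - Y = Y*((1 + Y/4) - 2) - Y = Y*(-1 + Y/4) - Y = -Y + Y*(-1 + Y/4))
-36*W((6 + l) - 3) = -9*((6 + 4) - 3)*(-8 + ((6 + 4) - 3)) = -9*(10 - 3)*(-8 + (10 - 3)) = -9*7*(-8 + 7) = -9*7*(-1) = -36*(-7/4) = 63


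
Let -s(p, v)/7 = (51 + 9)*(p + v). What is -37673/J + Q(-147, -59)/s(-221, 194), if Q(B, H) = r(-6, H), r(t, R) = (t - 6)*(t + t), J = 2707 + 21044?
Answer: -186857/118755 ≈ -1.5735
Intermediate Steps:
J = 23751
r(t, R) = 2*t*(-6 + t) (r(t, R) = (-6 + t)*(2*t) = 2*t*(-6 + t))
s(p, v) = -420*p - 420*v (s(p, v) = -7*(51 + 9)*(p + v) = -420*(p + v) = -7*(60*p + 60*v) = -420*p - 420*v)
Q(B, H) = 144 (Q(B, H) = 2*(-6)*(-6 - 6) = 2*(-6)*(-12) = 144)
-37673/J + Q(-147, -59)/s(-221, 194) = -37673/23751 + 144/(-420*(-221) - 420*194) = -37673*1/23751 + 144/(92820 - 81480) = -37673/23751 + 144/11340 = -37673/23751 + 144*(1/11340) = -37673/23751 + 4/315 = -186857/118755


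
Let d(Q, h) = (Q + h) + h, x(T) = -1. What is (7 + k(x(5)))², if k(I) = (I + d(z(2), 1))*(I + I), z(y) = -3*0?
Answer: 25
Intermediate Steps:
z(y) = 0
d(Q, h) = Q + 2*h
k(I) = 2*I*(2 + I) (k(I) = (I + (0 + 2*1))*(I + I) = (I + (0 + 2))*(2*I) = (I + 2)*(2*I) = (2 + I)*(2*I) = 2*I*(2 + I))
(7 + k(x(5)))² = (7 + 2*(-1)*(2 - 1))² = (7 + 2*(-1)*1)² = (7 - 2)² = 5² = 25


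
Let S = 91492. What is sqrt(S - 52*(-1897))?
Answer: 2*sqrt(47534) ≈ 436.05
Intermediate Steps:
sqrt(S - 52*(-1897)) = sqrt(91492 - 52*(-1897)) = sqrt(91492 + 98644) = sqrt(190136) = 2*sqrt(47534)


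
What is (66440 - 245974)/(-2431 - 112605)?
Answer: 89767/57518 ≈ 1.5607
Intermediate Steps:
(66440 - 245974)/(-2431 - 112605) = -179534/(-115036) = -179534*(-1/115036) = 89767/57518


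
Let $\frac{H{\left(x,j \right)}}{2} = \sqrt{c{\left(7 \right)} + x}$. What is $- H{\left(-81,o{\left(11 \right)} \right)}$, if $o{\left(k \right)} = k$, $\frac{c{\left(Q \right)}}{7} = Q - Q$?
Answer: $- 18 i \approx - 18.0 i$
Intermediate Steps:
$c{\left(Q \right)} = 0$ ($c{\left(Q \right)} = 7 \left(Q - Q\right) = 7 \cdot 0 = 0$)
$H{\left(x,j \right)} = 2 \sqrt{x}$ ($H{\left(x,j \right)} = 2 \sqrt{0 + x} = 2 \sqrt{x}$)
$- H{\left(-81,o{\left(11 \right)} \right)} = - 2 \sqrt{-81} = - 2 \cdot 9 i = - 18 i$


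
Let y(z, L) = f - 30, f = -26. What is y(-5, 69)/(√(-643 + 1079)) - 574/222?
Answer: -287/111 - 28*√109/109 ≈ -5.2675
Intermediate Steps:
y(z, L) = -56 (y(z, L) = -26 - 30 = -56)
y(-5, 69)/(√(-643 + 1079)) - 574/222 = -56/√(-643 + 1079) - 574/222 = -56*√109/218 - 574*1/222 = -56*√109/218 - 287/111 = -28*√109/109 - 287/111 = -287/111 - 28*√109/109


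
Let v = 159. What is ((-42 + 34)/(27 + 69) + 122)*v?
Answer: 77539/4 ≈ 19385.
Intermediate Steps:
((-42 + 34)/(27 + 69) + 122)*v = ((-42 + 34)/(27 + 69) + 122)*159 = (-8/96 + 122)*159 = (-8*1/96 + 122)*159 = (-1/12 + 122)*159 = (1463/12)*159 = 77539/4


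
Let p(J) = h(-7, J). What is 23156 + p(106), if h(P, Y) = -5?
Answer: 23151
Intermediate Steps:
p(J) = -5
23156 + p(106) = 23156 - 5 = 23151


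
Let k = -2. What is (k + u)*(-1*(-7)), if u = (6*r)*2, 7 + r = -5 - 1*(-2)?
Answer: -854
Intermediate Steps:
r = -10 (r = -7 + (-5 - 1*(-2)) = -7 + (-5 + 2) = -7 - 3 = -10)
u = -120 (u = (6*(-10))*2 = -60*2 = -120)
(k + u)*(-1*(-7)) = (-2 - 120)*(-1*(-7)) = -122*7 = -854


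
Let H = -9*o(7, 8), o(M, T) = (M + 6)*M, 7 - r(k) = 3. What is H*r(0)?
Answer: -3276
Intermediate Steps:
r(k) = 4 (r(k) = 7 - 1*3 = 7 - 3 = 4)
o(M, T) = M*(6 + M) (o(M, T) = (6 + M)*M = M*(6 + M))
H = -819 (H = -63*(6 + 7) = -63*13 = -9*91 = -819)
H*r(0) = -819*4 = -3276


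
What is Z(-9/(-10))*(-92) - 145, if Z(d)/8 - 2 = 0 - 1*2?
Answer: -145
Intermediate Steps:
Z(d) = 0 (Z(d) = 16 + 8*(0 - 1*2) = 16 + 8*(0 - 2) = 16 + 8*(-2) = 16 - 16 = 0)
Z(-9/(-10))*(-92) - 145 = 0*(-92) - 145 = 0 - 145 = -145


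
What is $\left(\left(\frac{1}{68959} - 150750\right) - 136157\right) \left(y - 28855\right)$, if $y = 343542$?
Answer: $- \frac{6226025592178844}{68959} \approx -9.0286 \cdot 10^{10}$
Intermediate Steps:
$\left(\left(\frac{1}{68959} - 150750\right) - 136157\right) \left(y - 28855\right) = \left(\left(\frac{1}{68959} - 150750\right) - 136157\right) \left(343542 - 28855\right) = \left(\left(\frac{1}{68959} - 150750\right) - 136157\right) 314687 = \left(- \frac{10395569249}{68959} - 136157\right) 314687 = \left(- \frac{19784819812}{68959}\right) 314687 = - \frac{6226025592178844}{68959}$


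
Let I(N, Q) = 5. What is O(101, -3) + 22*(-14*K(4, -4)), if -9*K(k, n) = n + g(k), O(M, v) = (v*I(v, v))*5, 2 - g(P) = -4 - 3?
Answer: 865/9 ≈ 96.111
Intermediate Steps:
g(P) = 9 (g(P) = 2 - (-4 - 3) = 2 - 1*(-7) = 2 + 7 = 9)
O(M, v) = 25*v (O(M, v) = (v*5)*5 = (5*v)*5 = 25*v)
K(k, n) = -1 - n/9 (K(k, n) = -(n + 9)/9 = -(9 + n)/9 = -1 - n/9)
O(101, -3) + 22*(-14*K(4, -4)) = 25*(-3) + 22*(-14*(-1 - 1/9*(-4))) = -75 + 22*(-14*(-1 + 4/9)) = -75 + 22*(-14*(-5/9)) = -75 + 22*(70/9) = -75 + 1540/9 = 865/9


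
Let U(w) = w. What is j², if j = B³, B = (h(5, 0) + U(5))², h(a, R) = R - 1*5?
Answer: 0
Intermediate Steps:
h(a, R) = -5 + R (h(a, R) = R - 5 = -5 + R)
B = 0 (B = ((-5 + 0) + 5)² = (-5 + 5)² = 0² = 0)
j = 0 (j = 0³ = 0)
j² = 0² = 0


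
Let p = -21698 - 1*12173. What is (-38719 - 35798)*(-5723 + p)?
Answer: 2950426098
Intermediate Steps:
p = -33871 (p = -21698 - 12173 = -33871)
(-38719 - 35798)*(-5723 + p) = (-38719 - 35798)*(-5723 - 33871) = -74517*(-39594) = 2950426098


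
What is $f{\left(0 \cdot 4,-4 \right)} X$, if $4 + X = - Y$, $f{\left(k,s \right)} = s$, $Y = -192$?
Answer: $-752$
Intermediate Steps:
$X = 188$ ($X = -4 - -192 = -4 + 192 = 188$)
$f{\left(0 \cdot 4,-4 \right)} X = \left(-4\right) 188 = -752$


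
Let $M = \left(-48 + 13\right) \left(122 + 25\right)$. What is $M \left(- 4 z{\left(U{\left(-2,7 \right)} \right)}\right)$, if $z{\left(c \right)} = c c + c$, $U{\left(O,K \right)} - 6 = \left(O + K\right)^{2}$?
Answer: $20415360$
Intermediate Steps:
$U{\left(O,K \right)} = 6 + \left(K + O\right)^{2}$ ($U{\left(O,K \right)} = 6 + \left(O + K\right)^{2} = 6 + \left(K + O\right)^{2}$)
$z{\left(c \right)} = c + c^{2}$ ($z{\left(c \right)} = c^{2} + c = c + c^{2}$)
$M = -5145$ ($M = \left(-35\right) 147 = -5145$)
$M \left(- 4 z{\left(U{\left(-2,7 \right)} \right)}\right) = - 5145 \left(- 4 \left(6 + \left(7 - 2\right)^{2}\right) \left(1 + \left(6 + \left(7 - 2\right)^{2}\right)\right)\right) = - 5145 \left(- 4 \left(6 + 5^{2}\right) \left(1 + \left(6 + 5^{2}\right)\right)\right) = - 5145 \left(- 4 \left(6 + 25\right) \left(1 + \left(6 + 25\right)\right)\right) = - 5145 \left(- 4 \cdot 31 \left(1 + 31\right)\right) = - 5145 \left(- 4 \cdot 31 \cdot 32\right) = - 5145 \left(\left(-4\right) 992\right) = \left(-5145\right) \left(-3968\right) = 20415360$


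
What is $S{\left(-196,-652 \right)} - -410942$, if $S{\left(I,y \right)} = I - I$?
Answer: $410942$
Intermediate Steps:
$S{\left(I,y \right)} = 0$
$S{\left(-196,-652 \right)} - -410942 = 0 - -410942 = 0 + 410942 = 410942$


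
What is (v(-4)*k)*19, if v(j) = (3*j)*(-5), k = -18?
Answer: -20520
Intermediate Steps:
v(j) = -15*j
(v(-4)*k)*19 = (-15*(-4)*(-18))*19 = (60*(-18))*19 = -1080*19 = -20520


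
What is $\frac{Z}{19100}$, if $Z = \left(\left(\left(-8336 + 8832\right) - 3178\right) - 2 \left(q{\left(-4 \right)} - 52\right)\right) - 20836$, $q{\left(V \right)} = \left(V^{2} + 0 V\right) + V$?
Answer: $- \frac{11719}{9550} \approx -1.2271$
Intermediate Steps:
$q{\left(V \right)} = V + V^{2}$ ($q{\left(V \right)} = \left(V^{2} + 0\right) + V = V^{2} + V = V + V^{2}$)
$Z = -23438$ ($Z = \left(\left(\left(-8336 + 8832\right) - 3178\right) - 2 \left(- 4 \left(1 - 4\right) - 52\right)\right) - 20836 = \left(\left(496 - 3178\right) - 2 \left(\left(-4\right) \left(-3\right) - 52\right)\right) - 20836 = \left(-2682 - 2 \left(12 - 52\right)\right) - 20836 = \left(-2682 - -80\right) - 20836 = \left(-2682 + 80\right) - 20836 = -2602 - 20836 = -23438$)
$\frac{Z}{19100} = - \frac{23438}{19100} = \left(-23438\right) \frac{1}{19100} = - \frac{11719}{9550}$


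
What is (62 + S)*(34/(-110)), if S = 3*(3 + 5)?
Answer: -1462/55 ≈ -26.582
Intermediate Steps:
S = 24 (S = 3*8 = 24)
(62 + S)*(34/(-110)) = (62 + 24)*(34/(-110)) = 86*(34*(-1/110)) = 86*(-17/55) = -1462/55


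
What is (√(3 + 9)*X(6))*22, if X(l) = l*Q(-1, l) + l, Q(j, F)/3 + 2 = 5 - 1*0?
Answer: 2640*√3 ≈ 4572.6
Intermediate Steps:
Q(j, F) = 9 (Q(j, F) = -6 + 3*(5 - 1*0) = -6 + 3*(5 + 0) = -6 + 3*5 = -6 + 15 = 9)
X(l) = 10*l (X(l) = l*9 + l = 9*l + l = 10*l)
(√(3 + 9)*X(6))*22 = (√(3 + 9)*(10*6))*22 = (√12*60)*22 = ((2*√3)*60)*22 = (120*√3)*22 = 2640*√3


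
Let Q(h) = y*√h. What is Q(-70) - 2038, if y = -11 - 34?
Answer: -2038 - 45*I*√70 ≈ -2038.0 - 376.5*I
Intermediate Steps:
y = -45
Q(h) = -45*√h
Q(-70) - 2038 = -45*I*√70 - 2038 = -2038 - 45*I*√70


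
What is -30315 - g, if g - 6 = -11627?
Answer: -18694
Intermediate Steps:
g = -11621 (g = 6 - 11627 = -11621)
-30315 - g = -30315 - 1*(-11621) = -30315 + 11621 = -18694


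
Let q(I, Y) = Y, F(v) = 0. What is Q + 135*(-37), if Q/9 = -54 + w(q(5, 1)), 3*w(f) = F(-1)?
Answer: -5481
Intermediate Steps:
w(f) = 0 (w(f) = (⅓)*0 = 0)
Q = -486 (Q = 9*(-54 + 0) = 9*(-54) = -486)
Q + 135*(-37) = -486 + 135*(-37) = -486 - 4995 = -5481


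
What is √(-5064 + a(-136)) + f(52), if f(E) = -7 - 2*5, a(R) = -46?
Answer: -17 + I*√5110 ≈ -17.0 + 71.484*I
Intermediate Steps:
f(E) = -17 (f(E) = -7 - 10 = -17)
√(-5064 + a(-136)) + f(52) = √(-5064 - 46) - 17 = √(-5110) - 17 = I*√5110 - 17 = -17 + I*√5110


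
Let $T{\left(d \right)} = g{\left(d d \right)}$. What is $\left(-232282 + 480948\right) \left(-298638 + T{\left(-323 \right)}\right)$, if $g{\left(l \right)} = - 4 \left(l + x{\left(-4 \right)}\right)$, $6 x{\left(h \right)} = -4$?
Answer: $- \frac{534098262764}{3} \approx -1.7803 \cdot 10^{11}$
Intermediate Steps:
$x{\left(h \right)} = - \frac{2}{3}$ ($x{\left(h \right)} = \frac{1}{6} \left(-4\right) = - \frac{2}{3}$)
$g{\left(l \right)} = \frac{8}{3} - 4 l$ ($g{\left(l \right)} = - 4 \left(l - \frac{2}{3}\right) = - 4 \left(- \frac{2}{3} + l\right) = \frac{8}{3} - 4 l$)
$T{\left(d \right)} = \frac{8}{3} - 4 d^{2}$ ($T{\left(d \right)} = \frac{8}{3} - 4 d d = \frac{8}{3} - 4 d^{2}$)
$\left(-232282 + 480948\right) \left(-298638 + T{\left(-323 \right)}\right) = \left(-232282 + 480948\right) \left(-298638 + \left(\frac{8}{3} - 4 \left(-323\right)^{2}\right)\right) = 248666 \left(-298638 + \left(\frac{8}{3} - 417316\right)\right) = 248666 \left(-298638 - \frac{1251940}{3}\right) = 248666 \left(- \frac{2147854}{3}\right) = - \frac{534098262764}{3}$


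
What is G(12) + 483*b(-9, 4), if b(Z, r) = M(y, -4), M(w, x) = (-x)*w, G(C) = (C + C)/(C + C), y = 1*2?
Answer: 3865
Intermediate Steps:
y = 2
G(C) = 1 (G(C) = (2*C)/((2*C)) = (2*C)*(1/(2*C)) = 1)
M(w, x) = -w*x
b(Z, r) = 8 (b(Z, r) = -1*2*(-4) = 8)
G(12) + 483*b(-9, 4) = 1 + 483*8 = 1 + 3864 = 3865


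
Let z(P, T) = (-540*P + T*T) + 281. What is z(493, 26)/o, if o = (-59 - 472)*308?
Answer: 88421/54516 ≈ 1.6219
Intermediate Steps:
o = -163548 (o = -531*308 = -163548)
z(P, T) = 281 + T**2 - 540*P (z(P, T) = (-540*P + T**2) + 281 = (T**2 - 540*P) + 281 = 281 + T**2 - 540*P)
z(493, 26)/o = (281 + 26**2 - 540*493)/(-163548) = (281 + 676 - 266220)*(-1/163548) = -265263*(-1/163548) = 88421/54516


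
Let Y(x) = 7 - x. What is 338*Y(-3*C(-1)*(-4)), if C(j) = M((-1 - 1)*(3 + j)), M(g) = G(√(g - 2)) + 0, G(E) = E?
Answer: 2366 - 4056*I*√6 ≈ 2366.0 - 9935.1*I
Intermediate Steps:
M(g) = √(-2 + g) (M(g) = √(g - 2) + 0 = √(-2 + g) + 0 = √(-2 + g))
C(j) = √(-8 - 2*j) (C(j) = √(-2 + (-1 - 1)*(3 + j)) = √(-2 - 2*(3 + j)) = √(-2 + (-6 - 2*j)) = √(-8 - 2*j))
338*Y(-3*C(-1)*(-4)) = 338*(7 - (-3*√(-8 - 2*(-1)))*(-4)) = 338*(7 - (-3*√(-8 + 2))*(-4)) = 338*(7 - (-3*I*√6)*(-4)) = 338*(7 - 12*I*√6) = 2366 - 4056*I*√6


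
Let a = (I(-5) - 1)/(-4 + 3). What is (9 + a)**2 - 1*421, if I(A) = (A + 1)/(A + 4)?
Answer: -385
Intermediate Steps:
I(A) = (1 + A)/(4 + A)
a = -3 (a = ((1 - 5)/(4 - 5) - 1)/(-4 + 3) = (-4/(-1) - 1)/(-1) = (-1*(-4) - 1)*(-1) = (4 - 1)*(-1) = 3*(-1) = -3)
(9 + a)**2 - 1*421 = (9 - 3)**2 - 1*421 = 6**2 - 421 = 36 - 421 = -385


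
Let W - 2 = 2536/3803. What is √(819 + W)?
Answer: √11883610597/3803 ≈ 28.665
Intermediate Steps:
W = 10142/3803 (W = 2 + 2536/3803 = 10142/3803 ≈ 2.6668)
√(819 + W) = √(819 + 10142/3803) = √(3124799/3803) = √11883610597/3803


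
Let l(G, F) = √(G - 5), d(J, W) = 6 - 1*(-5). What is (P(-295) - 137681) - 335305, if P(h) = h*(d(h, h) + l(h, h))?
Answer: -476231 - 2950*I*√3 ≈ -4.7623e+5 - 5109.5*I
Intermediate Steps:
d(J, W) = 11 (d(J, W) = 6 + 5 = 11)
l(G, F) = √(-5 + G)
P(h) = h*(11 + √(-5 + h))
(P(-295) - 137681) - 335305 = (-295*(11 + √(-5 - 295)) - 137681) - 335305 = (-295*(11 + √(-300)) - 137681) - 335305 = (-295*(11 + 10*I*√3) - 137681) - 335305 = ((-3245 - 2950*I*√3) - 137681) - 335305 = (-140926 - 2950*I*√3) - 335305 = -476231 - 2950*I*√3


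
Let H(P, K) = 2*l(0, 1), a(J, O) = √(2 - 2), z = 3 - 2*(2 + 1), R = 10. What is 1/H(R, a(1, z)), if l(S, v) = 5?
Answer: ⅒ ≈ 0.10000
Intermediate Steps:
z = -3 (z = 3 - 2*3 = 3 - 1*6 = 3 - 6 = -3)
a(J, O) = 0 (a(J, O) = √0 = 0)
H(P, K) = 10 (H(P, K) = 2*5 = 10)
1/H(R, a(1, z)) = 1/10 = ⅒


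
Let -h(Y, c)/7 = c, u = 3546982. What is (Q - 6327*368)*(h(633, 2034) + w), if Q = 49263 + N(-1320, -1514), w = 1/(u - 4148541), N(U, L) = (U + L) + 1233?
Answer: 19533966066046982/601559 ≈ 3.2472e+10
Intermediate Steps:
h(Y, c) = -7*c
N(U, L) = 1233 + L + U (N(U, L) = (L + U) + 1233 = 1233 + L + U)
w = -1/601559 (w = 1/(3546982 - 4148541) = 1/(-601559) = -1/601559 ≈ -1.6623e-6)
Q = 47662 (Q = 49263 + (1233 - 1514 - 1320) = 49263 - 1601 = 47662)
(Q - 6327*368)*(h(633, 2034) + w) = (47662 - 6327*368)*(-7*2034 - 1/601559) = (47662 - 2328336)*(-14238 - 1/601559) = -2280674*(-8564997043/601559) = 19533966066046982/601559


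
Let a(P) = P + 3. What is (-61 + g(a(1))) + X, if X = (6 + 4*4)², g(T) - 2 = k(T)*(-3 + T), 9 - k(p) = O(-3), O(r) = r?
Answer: 437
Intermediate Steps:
k(p) = 12 (k(p) = 9 - 1*(-3) = 9 + 3 = 12)
a(P) = 3 + P
g(T) = -34 + 12*T (g(T) = 2 + 12*(-3 + T) = 2 + (-36 + 12*T) = -34 + 12*T)
X = 484 (X = (6 + 16)² = 22² = 484)
(-61 + g(a(1))) + X = (-61 + (-34 + 12*(3 + 1))) + 484 = (-61 + (-34 + 12*4)) + 484 = (-61 + (-34 + 48)) + 484 = (-61 + 14) + 484 = -47 + 484 = 437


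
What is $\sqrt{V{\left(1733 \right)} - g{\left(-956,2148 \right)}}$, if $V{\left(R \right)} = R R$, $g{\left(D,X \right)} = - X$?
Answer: $\sqrt{3005437} \approx 1733.6$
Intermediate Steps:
$V{\left(R \right)} = R^{2}$
$\sqrt{V{\left(1733 \right)} - g{\left(-956,2148 \right)}} = \sqrt{1733^{2} - \left(-1\right) 2148} = \sqrt{3003289 - -2148} = \sqrt{3003289 + 2148} = \sqrt{3005437}$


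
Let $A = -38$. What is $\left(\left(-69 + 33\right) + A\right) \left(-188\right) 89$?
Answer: $1238168$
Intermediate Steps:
$\left(\left(-69 + 33\right) + A\right) \left(-188\right) 89 = \left(\left(-69 + 33\right) - 38\right) \left(-188\right) 89 = \left(-36 - 38\right) \left(-188\right) 89 = \left(-74\right) \left(-188\right) 89 = 13912 \cdot 89 = 1238168$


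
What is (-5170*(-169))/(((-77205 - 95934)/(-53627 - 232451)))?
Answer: 249954930940/173139 ≈ 1.4437e+6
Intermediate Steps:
(-5170*(-169))/(((-77205 - 95934)/(-53627 - 232451))) = 873730/((-173139/(-286078))) = 873730/((-173139*(-1/286078))) = 873730/(173139/286078) = 873730*(286078/173139) = 249954930940/173139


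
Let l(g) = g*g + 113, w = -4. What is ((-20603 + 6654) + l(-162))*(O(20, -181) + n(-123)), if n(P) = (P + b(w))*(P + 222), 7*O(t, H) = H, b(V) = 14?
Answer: -939508944/7 ≈ -1.3422e+8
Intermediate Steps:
O(t, H) = H/7
l(g) = 113 + g² (l(g) = g² + 113 = 113 + g²)
n(P) = (14 + P)*(222 + P) (n(P) = (P + 14)*(P + 222) = (14 + P)*(222 + P))
((-20603 + 6654) + l(-162))*(O(20, -181) + n(-123)) = ((-20603 + 6654) + (113 + (-162)²))*((⅐)*(-181) + (3108 + (-123)² + 236*(-123))) = (-13949 + (113 + 26244))*(-181/7 + (3108 + 15129 - 29028)) = (-13949 + 26357)*(-181/7 - 10791) = 12408*(-75718/7) = -939508944/7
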